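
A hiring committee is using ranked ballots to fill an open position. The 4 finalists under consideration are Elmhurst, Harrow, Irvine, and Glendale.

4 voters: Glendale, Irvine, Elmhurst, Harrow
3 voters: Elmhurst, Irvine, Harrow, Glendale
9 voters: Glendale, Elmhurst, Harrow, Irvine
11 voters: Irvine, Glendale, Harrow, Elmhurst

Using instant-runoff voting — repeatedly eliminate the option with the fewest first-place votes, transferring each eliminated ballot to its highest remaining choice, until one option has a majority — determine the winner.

Irvine

Round 1: Glendale 13, Irvine 11, Elmhurst 3, Harrow 0. Harrow has the fewest and is eliminated.
Round 2: Glendale 13, Irvine 11, Elmhurst 3. Elmhurst has the fewest and is eliminated.
Round 3: Irvine 14, Glendale 13. Irvine has a majority.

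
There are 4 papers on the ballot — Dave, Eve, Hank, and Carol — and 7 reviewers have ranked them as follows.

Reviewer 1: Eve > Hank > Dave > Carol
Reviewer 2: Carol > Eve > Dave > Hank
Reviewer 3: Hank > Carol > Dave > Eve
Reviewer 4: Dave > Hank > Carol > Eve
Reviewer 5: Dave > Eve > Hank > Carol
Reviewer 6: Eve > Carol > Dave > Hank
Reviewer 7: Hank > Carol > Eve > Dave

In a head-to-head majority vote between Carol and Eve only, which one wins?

Carol

Ballots ranking Carol above Eve: 4.
Ballots ranking Eve above Carol: 3.
Carol wins the head-to-head, 4–3.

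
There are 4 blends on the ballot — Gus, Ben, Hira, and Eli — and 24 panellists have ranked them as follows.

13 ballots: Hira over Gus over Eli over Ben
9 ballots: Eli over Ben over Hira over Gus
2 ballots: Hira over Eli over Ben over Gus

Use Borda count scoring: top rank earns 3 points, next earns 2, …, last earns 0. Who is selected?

Borda scores:
  Gus: 13·2 + 9·0 + 2·0 = 26
  Ben: 13·0 + 9·2 + 2·1 = 20
  Hira: 13·3 + 9·1 + 2·3 = 54
  Eli: 13·1 + 9·3 + 2·2 = 44
Hira has the highest total.

Hira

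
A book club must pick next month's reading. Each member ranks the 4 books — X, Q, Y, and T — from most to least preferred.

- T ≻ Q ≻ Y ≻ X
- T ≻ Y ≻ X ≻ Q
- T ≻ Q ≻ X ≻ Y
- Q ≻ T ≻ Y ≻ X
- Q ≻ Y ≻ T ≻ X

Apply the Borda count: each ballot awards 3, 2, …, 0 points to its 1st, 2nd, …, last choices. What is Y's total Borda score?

6

Borda scores:
  X: 0 + 1 + 1 + 0 + 0 = 2
  Q: 2 + 0 + 2 + 3 + 3 = 10
  Y: 1 + 2 + 0 + 1 + 2 = 6
  T: 3 + 3 + 3 + 2 + 1 = 12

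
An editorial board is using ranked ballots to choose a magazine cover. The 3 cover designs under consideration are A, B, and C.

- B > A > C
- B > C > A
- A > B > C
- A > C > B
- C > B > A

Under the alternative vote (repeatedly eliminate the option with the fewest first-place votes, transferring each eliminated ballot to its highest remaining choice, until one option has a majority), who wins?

Round 1: A 2, B 2, C 1. C has the fewest and is eliminated.
Round 2: B 3, A 2. B has a majority.

B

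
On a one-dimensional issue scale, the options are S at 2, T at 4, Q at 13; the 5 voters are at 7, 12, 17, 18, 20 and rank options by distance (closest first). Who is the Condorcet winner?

With single-peaked preferences on a line, the Condorcet winner is the candidate closest to the median voter.
The median voter (position 17) is closest to Q at 13.
Check: Q vs S — voters closer to Q: 4 of 5.

Q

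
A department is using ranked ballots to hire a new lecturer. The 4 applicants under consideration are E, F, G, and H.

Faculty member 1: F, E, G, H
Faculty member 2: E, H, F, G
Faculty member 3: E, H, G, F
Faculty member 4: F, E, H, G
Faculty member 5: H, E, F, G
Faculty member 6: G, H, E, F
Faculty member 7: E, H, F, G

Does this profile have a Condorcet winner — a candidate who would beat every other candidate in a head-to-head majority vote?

Yes

Head-to-head results (7 voters total):
E vs F: E wins 5–2.
E vs G: E wins 6–1.
E vs H: E wins 5–2.
F vs G: F wins 5–2.
F vs H: H wins 5–2.
G vs H: H wins 5–2.
E beats each rival — F (5–2), G (6–1), H (5–2) — so E is the Condorcet winner.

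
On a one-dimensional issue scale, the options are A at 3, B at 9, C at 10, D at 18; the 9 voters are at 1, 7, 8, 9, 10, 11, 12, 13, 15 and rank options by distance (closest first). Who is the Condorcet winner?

With single-peaked preferences on a line, the Condorcet winner is the candidate closest to the median voter.
The median voter (position 10) is closest to C at 10.
Check: C vs A — voters closer to C: 8 of 9.

C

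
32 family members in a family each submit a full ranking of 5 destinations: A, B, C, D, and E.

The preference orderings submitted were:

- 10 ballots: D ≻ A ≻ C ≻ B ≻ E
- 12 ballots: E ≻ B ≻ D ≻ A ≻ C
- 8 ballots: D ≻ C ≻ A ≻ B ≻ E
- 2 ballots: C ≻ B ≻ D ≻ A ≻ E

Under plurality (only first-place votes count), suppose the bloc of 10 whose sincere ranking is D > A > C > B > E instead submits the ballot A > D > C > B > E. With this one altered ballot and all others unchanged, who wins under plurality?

E

First-place totals with the altered ballot: A 10, B 0, C 2, D 8, E 12.
The switch changes the winner from D to E.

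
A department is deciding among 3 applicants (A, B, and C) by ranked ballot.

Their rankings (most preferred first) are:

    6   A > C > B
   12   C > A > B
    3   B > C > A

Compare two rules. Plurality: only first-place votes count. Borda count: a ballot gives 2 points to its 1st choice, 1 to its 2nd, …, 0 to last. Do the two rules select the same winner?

Yes

Plurality first-place counts: A 6, B 3, C 12 → C.
Borda totals: A 24, B 6, C 33 → C.
The two rules agree on C.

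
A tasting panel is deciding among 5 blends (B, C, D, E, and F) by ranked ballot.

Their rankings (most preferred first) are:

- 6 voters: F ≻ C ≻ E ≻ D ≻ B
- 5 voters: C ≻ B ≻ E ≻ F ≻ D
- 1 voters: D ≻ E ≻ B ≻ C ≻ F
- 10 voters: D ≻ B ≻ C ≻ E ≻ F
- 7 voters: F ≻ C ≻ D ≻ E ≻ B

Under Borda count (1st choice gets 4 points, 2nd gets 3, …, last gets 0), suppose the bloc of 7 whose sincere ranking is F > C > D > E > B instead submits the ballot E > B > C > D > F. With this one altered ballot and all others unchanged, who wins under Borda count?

Borda totals with the altered ballot: B 68, C 73, D 57, E 63, F 29.
The winner is unchanged: still C.

C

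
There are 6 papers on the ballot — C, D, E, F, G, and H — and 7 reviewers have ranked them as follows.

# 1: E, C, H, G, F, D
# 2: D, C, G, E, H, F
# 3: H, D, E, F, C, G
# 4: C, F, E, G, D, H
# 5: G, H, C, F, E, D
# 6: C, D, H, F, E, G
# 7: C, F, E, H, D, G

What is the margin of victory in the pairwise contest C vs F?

5

Ballots ranking C above F: 6.
Ballots ranking F above C: 1.
C wins 6–1, a margin of 5.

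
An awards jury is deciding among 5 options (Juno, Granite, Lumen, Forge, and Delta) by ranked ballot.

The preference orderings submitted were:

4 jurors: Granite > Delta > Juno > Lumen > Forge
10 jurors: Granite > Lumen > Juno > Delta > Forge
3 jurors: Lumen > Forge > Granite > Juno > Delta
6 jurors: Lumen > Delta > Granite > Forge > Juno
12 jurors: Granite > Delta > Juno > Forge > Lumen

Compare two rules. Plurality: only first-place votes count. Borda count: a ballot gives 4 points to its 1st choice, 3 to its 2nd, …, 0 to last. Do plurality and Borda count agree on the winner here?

Plurality first-place counts: Juno 0, Granite 26, Lumen 9, Forge 0, Delta 0 → Granite.
Borda totals: Juno 55, Granite 122, Lumen 70, Forge 27, Delta 76 → Granite.
The two rules agree on Granite.

Yes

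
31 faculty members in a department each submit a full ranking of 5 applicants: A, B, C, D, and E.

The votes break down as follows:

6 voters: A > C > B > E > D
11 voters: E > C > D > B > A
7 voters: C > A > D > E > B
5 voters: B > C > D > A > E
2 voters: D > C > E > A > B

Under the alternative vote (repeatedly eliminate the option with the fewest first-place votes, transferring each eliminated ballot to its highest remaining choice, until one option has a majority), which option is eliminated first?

Round 1: E 11, C 7, A 6, B 5, D 2. D has the fewest and is eliminated.
Round 2: E 11, C 9, A 6, B 5. B has the fewest and is eliminated.
Round 3: C 14, E 11, A 6. A has the fewest and is eliminated.
Round 4: C 20, E 11. C has a majority.

D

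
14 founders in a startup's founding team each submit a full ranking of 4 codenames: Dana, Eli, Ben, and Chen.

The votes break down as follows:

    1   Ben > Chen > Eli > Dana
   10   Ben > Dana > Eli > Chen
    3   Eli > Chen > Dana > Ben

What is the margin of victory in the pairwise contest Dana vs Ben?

Ballots ranking Dana above Ben: 3.
Ballots ranking Ben above Dana: 1+10 = 11.
Ben wins 11–3, a margin of 8.

8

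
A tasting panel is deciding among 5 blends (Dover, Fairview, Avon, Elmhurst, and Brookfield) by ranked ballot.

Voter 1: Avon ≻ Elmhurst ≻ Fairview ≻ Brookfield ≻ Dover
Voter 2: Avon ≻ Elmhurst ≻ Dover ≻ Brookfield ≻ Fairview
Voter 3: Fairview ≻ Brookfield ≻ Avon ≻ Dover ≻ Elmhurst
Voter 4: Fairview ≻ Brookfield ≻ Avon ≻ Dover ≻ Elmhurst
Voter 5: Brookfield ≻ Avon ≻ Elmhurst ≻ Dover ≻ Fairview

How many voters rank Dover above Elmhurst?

2

Ballots ranking Dover above Elmhurst: 2.
Ballots ranking Elmhurst above Dover: 3.
So 2 of 5 voters prefer Dover to Elmhurst.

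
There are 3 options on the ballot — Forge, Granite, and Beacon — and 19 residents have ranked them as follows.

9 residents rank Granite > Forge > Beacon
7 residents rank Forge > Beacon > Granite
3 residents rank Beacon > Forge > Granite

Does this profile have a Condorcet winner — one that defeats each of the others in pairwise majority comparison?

Head-to-head results (19 voters total):
Forge vs Granite: Forge wins 10–9.
Forge vs Beacon: Forge wins 16–3.
Granite vs Beacon: Beacon wins 10–9.
Forge beats each rival — Granite (10–9), Beacon (16–3) — so Forge is the Condorcet winner.

Yes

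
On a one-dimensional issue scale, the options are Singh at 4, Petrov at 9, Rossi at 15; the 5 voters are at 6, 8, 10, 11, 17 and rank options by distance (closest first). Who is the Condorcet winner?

Petrov

With single-peaked preferences on a line, the Condorcet winner is the candidate closest to the median voter.
The median voter (position 10) is closest to Petrov at 9.
Check: Petrov vs Rossi — voters closer to Petrov: 4 of 5.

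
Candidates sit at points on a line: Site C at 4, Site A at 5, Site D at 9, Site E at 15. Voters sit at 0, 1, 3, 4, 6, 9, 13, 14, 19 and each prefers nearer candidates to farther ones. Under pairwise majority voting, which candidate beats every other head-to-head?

With single-peaked preferences on a line, the Condorcet winner is the candidate closest to the median voter.
The median voter (position 6) is closest to Site A at 5.
Check: Site A vs Site E — voters closer to Site A: 6 of 9.

Site A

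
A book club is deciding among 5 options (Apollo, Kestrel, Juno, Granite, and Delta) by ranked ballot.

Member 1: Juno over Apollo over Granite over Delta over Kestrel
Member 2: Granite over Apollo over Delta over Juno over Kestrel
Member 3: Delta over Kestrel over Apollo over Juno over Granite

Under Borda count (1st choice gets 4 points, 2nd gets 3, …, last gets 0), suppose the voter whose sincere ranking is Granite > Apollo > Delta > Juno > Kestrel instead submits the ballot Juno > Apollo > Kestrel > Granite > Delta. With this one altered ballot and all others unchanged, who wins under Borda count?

Juno

Borda totals with the altered ballot: Apollo 8, Kestrel 5, Juno 9, Granite 3, Delta 5.
The switch changes the winner from Apollo to Juno.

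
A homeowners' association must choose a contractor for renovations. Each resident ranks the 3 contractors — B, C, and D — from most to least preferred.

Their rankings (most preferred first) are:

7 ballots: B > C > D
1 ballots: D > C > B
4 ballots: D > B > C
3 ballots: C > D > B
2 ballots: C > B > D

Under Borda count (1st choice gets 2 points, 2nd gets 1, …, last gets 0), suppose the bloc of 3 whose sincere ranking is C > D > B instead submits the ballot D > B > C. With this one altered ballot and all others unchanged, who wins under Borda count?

Borda totals with the altered ballot: B 23, C 12, D 16.
The winner is unchanged: still B.

B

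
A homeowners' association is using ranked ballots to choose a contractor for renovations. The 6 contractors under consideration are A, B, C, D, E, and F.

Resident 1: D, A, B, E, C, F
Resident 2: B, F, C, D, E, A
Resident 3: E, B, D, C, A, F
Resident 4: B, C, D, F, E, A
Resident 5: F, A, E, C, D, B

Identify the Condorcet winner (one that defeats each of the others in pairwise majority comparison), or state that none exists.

B

Head-to-head results (5 voters total):
A vs B: B wins 3–2.
A vs C: C wins 3–2.
A vs D: D wins 4–1.
A vs E: E wins 3–2.
A vs F: F wins 3–2.
B vs C: B wins 4–1.
B vs D: B wins 3–2.
B vs E: B wins 3–2.
B vs F: B wins 4–1.
C vs D: C wins 3–2.
C vs E: E wins 3–2.
C vs F: C wins 3–2.
D vs E: D wins 3–2.
D vs F: D wins 3–2.
E vs F: F wins 3–2.
B beats each rival — A (3–2), C (4–1), D (3–2), E (3–2), F (4–1) — so B is the Condorcet winner.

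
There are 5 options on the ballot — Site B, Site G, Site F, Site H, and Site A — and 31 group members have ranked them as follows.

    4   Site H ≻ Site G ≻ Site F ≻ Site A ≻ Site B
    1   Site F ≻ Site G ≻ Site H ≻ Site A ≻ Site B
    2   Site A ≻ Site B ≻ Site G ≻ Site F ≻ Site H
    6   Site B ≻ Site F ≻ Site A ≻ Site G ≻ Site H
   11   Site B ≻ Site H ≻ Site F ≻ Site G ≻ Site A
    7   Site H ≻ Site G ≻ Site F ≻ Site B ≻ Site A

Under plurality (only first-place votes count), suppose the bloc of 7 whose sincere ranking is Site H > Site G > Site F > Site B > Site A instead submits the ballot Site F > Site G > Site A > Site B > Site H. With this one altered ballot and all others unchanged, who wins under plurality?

Site B

First-place totals with the altered ballot: Site B 17, Site G 0, Site F 8, Site H 4, Site A 2.
The winner is unchanged: still Site B.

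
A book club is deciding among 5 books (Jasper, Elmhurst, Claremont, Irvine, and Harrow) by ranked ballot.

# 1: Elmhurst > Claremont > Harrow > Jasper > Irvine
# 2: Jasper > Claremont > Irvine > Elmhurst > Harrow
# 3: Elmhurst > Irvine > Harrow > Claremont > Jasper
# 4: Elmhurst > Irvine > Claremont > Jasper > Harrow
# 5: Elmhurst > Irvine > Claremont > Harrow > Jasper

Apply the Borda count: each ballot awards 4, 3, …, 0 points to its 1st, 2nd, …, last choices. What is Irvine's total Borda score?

Borda scores:
  Jasper: 1 + 4 + 0 + 1 + 0 = 6
  Elmhurst: 4 + 1 + 4 + 4 + 4 = 17
  Claremont: 3 + 3 + 1 + 2 + 2 = 11
  Irvine: 0 + 2 + 3 + 3 + 3 = 11
  Harrow: 2 + 0 + 2 + 0 + 1 = 5

11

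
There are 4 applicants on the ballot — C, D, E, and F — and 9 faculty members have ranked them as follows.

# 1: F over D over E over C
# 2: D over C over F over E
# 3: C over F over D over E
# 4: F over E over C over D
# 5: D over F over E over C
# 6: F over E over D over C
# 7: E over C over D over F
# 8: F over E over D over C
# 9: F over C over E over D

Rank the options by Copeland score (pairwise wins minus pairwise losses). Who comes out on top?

F

Pairwise results:
  C vs D: D wins 5–4.
  C vs E: E wins 6–3.
  C vs F: F wins 6–3.
  D vs E: E wins 5–4.
  D vs F: F wins 6–3.
  E vs F: F wins 8–1.
Copeland scores (wins − losses):
  C: 0 − 3 = -3
  D: 1 − 2 = -1
  E: 2 − 1 = 1
  F: 3 − 0 = 3
F has the best Copeland score.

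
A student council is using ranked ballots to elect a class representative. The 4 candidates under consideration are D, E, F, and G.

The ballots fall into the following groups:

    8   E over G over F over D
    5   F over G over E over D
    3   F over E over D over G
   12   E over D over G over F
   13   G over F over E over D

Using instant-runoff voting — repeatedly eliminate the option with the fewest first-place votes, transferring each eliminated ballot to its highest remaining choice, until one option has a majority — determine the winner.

E

Round 1: E 20, G 13, F 8, D 0. D has the fewest and is eliminated.
Round 2: E 20, G 13, F 8. F has the fewest and is eliminated.
Round 3: E 23, G 18. E has a majority.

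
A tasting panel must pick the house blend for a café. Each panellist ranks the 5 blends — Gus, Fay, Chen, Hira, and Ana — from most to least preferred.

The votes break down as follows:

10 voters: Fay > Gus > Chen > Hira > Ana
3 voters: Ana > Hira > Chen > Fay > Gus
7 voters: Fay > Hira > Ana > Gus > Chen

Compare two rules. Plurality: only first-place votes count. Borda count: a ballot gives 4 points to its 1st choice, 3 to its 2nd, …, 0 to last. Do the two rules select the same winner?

Plurality first-place counts: Gus 0, Fay 17, Chen 0, Hira 0, Ana 3 → Fay.
Borda totals: Gus 37, Fay 71, Chen 26, Hira 40, Ana 26 → Fay.
The two rules agree on Fay.

Yes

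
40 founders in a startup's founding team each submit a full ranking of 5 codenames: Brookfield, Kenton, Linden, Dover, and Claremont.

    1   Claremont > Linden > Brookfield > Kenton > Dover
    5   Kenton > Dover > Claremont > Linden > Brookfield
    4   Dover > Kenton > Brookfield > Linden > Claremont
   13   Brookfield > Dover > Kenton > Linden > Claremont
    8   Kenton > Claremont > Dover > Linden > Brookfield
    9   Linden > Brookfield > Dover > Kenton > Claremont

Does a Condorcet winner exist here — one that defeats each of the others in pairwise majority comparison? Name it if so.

Head-to-head results (40 voters total):
Brookfield vs Kenton: Brookfield wins 23–17.
Brookfield vs Linden: Linden wins 23–17.
Brookfield vs Dover: Brookfield wins 23–17.
Brookfield vs Claremont: Brookfield wins 26–14.
Kenton vs Linden: Kenton wins 30–10.
Kenton vs Dover: Dover wins 26–14.
Kenton vs Claremont: Kenton wins 39–1.
Linden vs Dover: Dover wins 30–10.
Linden vs Claremont: Linden wins 26–14.
Dover vs Claremont: Dover wins 31–9.
No candidate beats all others: Brookfield beats Kenton beats Linden beats Brookfield, a majority cycle.

There is no Condorcet winner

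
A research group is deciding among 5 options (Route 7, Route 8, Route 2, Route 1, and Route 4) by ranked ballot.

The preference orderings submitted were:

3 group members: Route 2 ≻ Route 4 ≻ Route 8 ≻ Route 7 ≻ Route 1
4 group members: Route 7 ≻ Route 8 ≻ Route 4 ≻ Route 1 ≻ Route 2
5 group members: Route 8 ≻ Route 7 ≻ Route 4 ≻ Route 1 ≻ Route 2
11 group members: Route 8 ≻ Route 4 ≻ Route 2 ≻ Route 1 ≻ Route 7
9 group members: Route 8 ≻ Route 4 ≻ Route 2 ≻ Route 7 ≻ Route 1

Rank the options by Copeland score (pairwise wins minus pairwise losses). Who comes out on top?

Pairwise results:
  Route 7 vs Route 8: Route 8 wins 28–4.
  Route 7 vs Route 2: Route 2 wins 23–9.
  Route 7 vs Route 1: Route 7 wins 21–11.
  Route 7 vs Route 4: Route 4 wins 23–9.
  Route 8 vs Route 2: Route 8 wins 29–3.
  Route 8 vs Route 1: Route 8 wins 32–0.
  Route 8 vs Route 4: Route 8 wins 29–3.
  Route 2 vs Route 1: Route 2 wins 23–9.
  Route 2 vs Route 4: Route 4 wins 29–3.
  Route 1 vs Route 4: Route 4 wins 32–0.
Copeland scores (wins − losses):
  Route 7: 1 − 3 = -2
  Route 8: 4 − 0 = 4
  Route 2: 2 − 2 = 0
  Route 1: 0 − 4 = -4
  Route 4: 3 − 1 = 2
Route 8 has the best Copeland score.

Route 8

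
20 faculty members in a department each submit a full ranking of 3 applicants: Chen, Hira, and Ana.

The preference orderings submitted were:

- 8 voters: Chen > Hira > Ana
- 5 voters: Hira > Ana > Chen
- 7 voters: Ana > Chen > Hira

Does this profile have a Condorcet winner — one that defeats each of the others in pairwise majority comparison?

No

Head-to-head results (20 voters total):
Chen vs Hira: Chen wins 15–5.
Chen vs Ana: Ana wins 12–8.
Hira vs Ana: Hira wins 13–7.
No candidate beats all others: Chen beats Hira beats Ana beats Chen, a majority cycle.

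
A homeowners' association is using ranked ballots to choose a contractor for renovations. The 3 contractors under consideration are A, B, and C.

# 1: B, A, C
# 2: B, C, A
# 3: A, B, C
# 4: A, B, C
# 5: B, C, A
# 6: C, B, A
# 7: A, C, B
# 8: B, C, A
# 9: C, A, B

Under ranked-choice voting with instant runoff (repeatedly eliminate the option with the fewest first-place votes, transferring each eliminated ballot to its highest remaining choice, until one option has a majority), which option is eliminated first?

Round 1: B 4, A 3, C 2. C has the fewest and is eliminated.
Round 2: B 5, A 4. B has a majority.

C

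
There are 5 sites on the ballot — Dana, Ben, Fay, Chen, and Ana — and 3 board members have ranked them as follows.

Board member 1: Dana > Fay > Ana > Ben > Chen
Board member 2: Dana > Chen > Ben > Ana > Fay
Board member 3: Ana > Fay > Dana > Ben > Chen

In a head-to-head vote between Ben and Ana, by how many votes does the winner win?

Ballots ranking Ben above Ana: 1.
Ballots ranking Ana above Ben: 2.
Ana wins 2–1, a margin of 1.

1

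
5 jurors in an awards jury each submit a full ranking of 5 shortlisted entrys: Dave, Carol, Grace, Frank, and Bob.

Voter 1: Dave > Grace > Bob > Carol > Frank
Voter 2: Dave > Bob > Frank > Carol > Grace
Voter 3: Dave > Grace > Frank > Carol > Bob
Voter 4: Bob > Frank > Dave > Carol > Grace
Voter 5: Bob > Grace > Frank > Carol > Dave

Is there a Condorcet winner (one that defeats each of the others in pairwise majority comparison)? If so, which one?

Dave

Head-to-head results (5 voters total):
Dave vs Carol: Dave wins 4–1.
Dave vs Grace: Dave wins 4–1.
Dave vs Frank: Dave wins 3–2.
Dave vs Bob: Dave wins 3–2.
Carol vs Grace: Grace wins 3–2.
Carol vs Frank: Frank wins 4–1.
Carol vs Bob: Bob wins 4–1.
Grace vs Frank: Grace wins 3–2.
Grace vs Bob: Bob wins 3–2.
Frank vs Bob: Bob wins 4–1.
Dave beats each rival — Carol (4–1), Grace (4–1), Frank (3–2), Bob (3–2) — so Dave is the Condorcet winner.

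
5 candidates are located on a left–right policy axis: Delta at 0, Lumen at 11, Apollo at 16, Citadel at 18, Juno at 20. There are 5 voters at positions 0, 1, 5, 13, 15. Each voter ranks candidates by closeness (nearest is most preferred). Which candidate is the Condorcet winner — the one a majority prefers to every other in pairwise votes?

Delta

With single-peaked preferences on a line, the Condorcet winner is the candidate closest to the median voter.
The median voter (position 5) is closest to Delta at 0.
Check: Delta vs Lumen — voters closer to Delta: 3 of 5.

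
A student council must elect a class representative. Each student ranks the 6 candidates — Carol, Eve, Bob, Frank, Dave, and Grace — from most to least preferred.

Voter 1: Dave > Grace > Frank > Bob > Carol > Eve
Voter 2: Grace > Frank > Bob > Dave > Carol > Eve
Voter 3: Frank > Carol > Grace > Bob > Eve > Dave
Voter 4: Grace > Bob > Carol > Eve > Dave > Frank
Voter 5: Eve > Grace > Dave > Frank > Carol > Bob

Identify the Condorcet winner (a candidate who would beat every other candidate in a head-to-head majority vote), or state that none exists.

Head-to-head results (5 voters total):
Carol vs Eve: Carol wins 4–1.
Carol vs Bob: Bob wins 3–2.
Carol vs Frank: Frank wins 4–1.
Carol vs Dave: Dave wins 3–2.
Carol vs Grace: Grace wins 4–1.
Eve vs Bob: Bob wins 4–1.
Eve vs Frank: Frank wins 3–2.
Eve vs Dave: Eve wins 3–2.
Eve vs Grace: Grace wins 4–1.
Bob vs Frank: Frank wins 4–1.
Bob vs Dave: Bob wins 3–2.
Bob vs Grace: Grace wins 5–0.
Frank vs Dave: Dave wins 3–2.
Frank vs Grace: Grace wins 4–1.
Dave vs Grace: Grace wins 4–1.
Grace beats each rival — Carol (4–1), Eve (4–1), Bob (5–0), Frank (4–1), Dave (4–1) — so Grace is the Condorcet winner.

Grace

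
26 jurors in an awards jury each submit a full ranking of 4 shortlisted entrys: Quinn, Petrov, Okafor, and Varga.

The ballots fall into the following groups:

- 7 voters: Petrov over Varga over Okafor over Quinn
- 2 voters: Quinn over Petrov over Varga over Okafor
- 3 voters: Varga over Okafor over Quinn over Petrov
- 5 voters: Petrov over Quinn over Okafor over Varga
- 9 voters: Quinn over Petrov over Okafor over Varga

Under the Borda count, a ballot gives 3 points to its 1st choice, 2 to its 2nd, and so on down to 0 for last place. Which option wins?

Petrov

Borda scores:
  Quinn: 7·0 + 2·3 + 3·1 + 5·2 + 9·3 = 46
  Petrov: 7·3 + 2·2 + 3·0 + 5·3 + 9·2 = 58
  Okafor: 7·1 + 2·0 + 3·2 + 5·1 + 9·1 = 27
  Varga: 7·2 + 2·1 + 3·3 + 5·0 + 9·0 = 25
Petrov has the highest total.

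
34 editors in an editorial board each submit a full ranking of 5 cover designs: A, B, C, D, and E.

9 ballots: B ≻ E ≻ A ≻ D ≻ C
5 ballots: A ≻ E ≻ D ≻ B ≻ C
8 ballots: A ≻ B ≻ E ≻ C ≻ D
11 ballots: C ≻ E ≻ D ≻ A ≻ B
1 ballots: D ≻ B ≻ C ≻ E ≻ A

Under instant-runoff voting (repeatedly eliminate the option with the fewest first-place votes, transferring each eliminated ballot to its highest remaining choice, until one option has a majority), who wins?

Round 1: A 13, C 11, B 9, D 1, E 0. E has the fewest and is eliminated.
Round 2: A 13, C 11, B 9, D 1. D has the fewest and is eliminated.
Round 3: A 13, C 11, B 10. B has the fewest and is eliminated.
Round 4: A 22, C 12. A has a majority.

A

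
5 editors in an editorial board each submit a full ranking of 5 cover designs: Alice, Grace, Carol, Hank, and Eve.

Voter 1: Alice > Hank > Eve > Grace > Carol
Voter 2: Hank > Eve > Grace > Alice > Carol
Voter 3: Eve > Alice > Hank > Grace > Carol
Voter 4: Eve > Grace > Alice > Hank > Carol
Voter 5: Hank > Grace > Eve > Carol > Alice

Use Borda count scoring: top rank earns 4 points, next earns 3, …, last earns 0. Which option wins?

Eve

Borda scores:
  Alice: 4 + 1 + 3 + 2 + 0 = 10
  Grace: 1 + 2 + 1 + 3 + 3 = 10
  Carol: 0 + 0 + 0 + 0 + 1 = 1
  Hank: 3 + 4 + 2 + 1 + 4 = 14
  Eve: 2 + 3 + 4 + 4 + 2 = 15
Eve has the highest total.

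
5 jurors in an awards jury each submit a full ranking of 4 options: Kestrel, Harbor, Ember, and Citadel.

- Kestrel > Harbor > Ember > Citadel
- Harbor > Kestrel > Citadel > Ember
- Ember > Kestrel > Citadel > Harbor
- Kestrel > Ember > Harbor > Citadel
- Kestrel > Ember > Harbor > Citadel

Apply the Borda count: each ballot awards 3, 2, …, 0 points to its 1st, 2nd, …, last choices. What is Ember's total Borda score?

Borda scores:
  Kestrel: 3 + 2 + 2 + 3 + 3 = 13
  Harbor: 2 + 3 + 0 + 1 + 1 = 7
  Ember: 1 + 0 + 3 + 2 + 2 = 8
  Citadel: 0 + 1 + 1 + 0 + 0 = 2

8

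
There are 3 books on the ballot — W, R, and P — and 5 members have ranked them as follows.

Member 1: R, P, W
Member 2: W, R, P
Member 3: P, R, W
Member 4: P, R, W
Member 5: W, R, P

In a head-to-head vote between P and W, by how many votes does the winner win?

Ballots ranking P above W: 3.
Ballots ranking W above P: 2.
P wins 3–2, a margin of 1.

1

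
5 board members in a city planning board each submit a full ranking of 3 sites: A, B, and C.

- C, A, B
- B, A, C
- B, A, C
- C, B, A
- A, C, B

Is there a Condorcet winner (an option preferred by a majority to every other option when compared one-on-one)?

No

Head-to-head results (5 voters total):
A vs B: B wins 3–2.
A vs C: A wins 3–2.
B vs C: C wins 3–2.
No candidate beats all others: A beats C beats B beats A, a majority cycle.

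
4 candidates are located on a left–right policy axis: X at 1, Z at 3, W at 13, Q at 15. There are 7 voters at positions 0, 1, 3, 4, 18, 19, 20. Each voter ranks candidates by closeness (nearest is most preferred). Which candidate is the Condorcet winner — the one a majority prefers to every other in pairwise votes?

Z

With single-peaked preferences on a line, the Condorcet winner is the candidate closest to the median voter.
The median voter (position 4) is closest to Z at 3.
Check: Z vs W — voters closer to Z: 4 of 7.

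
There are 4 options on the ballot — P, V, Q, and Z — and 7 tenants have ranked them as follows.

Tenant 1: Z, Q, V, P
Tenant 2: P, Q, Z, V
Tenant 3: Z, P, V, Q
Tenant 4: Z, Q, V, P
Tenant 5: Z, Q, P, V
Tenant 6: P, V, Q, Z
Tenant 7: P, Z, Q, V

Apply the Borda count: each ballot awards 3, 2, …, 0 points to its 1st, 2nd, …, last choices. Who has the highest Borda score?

Z

Borda scores:
  P: 0 + 3 + 2 + 0 + 1 + 3 + 3 = 12
  V: 1 + 0 + 1 + 1 + 0 + 2 + 0 = 5
  Q: 2 + 2 + 0 + 2 + 2 + 1 + 1 = 10
  Z: 3 + 1 + 3 + 3 + 3 + 0 + 2 = 15
Z has the highest total.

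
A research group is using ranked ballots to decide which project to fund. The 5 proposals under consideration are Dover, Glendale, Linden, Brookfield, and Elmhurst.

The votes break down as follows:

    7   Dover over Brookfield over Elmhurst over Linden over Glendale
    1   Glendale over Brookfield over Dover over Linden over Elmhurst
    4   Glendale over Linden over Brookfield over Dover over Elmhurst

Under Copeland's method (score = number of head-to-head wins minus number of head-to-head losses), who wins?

Dover

Pairwise results:
  Dover vs Glendale: Dover wins 7–5.
  Dover vs Linden: Dover wins 8–4.
  Dover vs Brookfield: Dover wins 7–5.
  Dover vs Elmhurst: Dover wins 12–0.
  Glendale vs Linden: Linden wins 7–5.
  Glendale vs Brookfield: Brookfield wins 7–5.
  Glendale vs Elmhurst: Elmhurst wins 7–5.
  Linden vs Brookfield: Brookfield wins 8–4.
  Linden vs Elmhurst: Elmhurst wins 7–5.
  Brookfield vs Elmhurst: Brookfield wins 12–0.
Copeland scores (wins − losses):
  Dover: 4 − 0 = 4
  Glendale: 0 − 4 = -4
  Linden: 1 − 3 = -2
  Brookfield: 3 − 1 = 2
  Elmhurst: 2 − 2 = 0
Dover has the best Copeland score.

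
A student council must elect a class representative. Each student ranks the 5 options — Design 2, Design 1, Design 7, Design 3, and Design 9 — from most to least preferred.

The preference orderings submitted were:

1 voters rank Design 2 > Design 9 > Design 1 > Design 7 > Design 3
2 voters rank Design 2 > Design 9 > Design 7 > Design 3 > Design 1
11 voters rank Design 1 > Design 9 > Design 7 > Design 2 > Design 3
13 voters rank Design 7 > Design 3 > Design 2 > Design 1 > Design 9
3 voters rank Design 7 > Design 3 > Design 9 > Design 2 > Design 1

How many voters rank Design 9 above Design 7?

14

Ballots ranking Design 9 above Design 7: 1+2+11 = 14.
Ballots ranking Design 7 above Design 9: 13+3 = 16.
So 14 of 30 voters prefer Design 9 to Design 7.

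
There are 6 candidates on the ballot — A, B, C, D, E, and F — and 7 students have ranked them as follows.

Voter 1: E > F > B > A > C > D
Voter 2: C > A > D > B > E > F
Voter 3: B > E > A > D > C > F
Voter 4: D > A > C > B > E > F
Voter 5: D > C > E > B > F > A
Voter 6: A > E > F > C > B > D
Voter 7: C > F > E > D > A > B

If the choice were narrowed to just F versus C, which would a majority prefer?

C

Ballots ranking F above C: 2.
Ballots ranking C above F: 5.
C wins the head-to-head, 5–2.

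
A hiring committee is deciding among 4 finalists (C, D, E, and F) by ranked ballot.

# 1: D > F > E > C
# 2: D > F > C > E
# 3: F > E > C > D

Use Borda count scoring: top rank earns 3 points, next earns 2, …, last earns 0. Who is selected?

Borda scores:
  C: 0 + 1 + 1 = 2
  D: 3 + 3 + 0 = 6
  E: 1 + 0 + 2 = 3
  F: 2 + 2 + 3 = 7
F has the highest total.

F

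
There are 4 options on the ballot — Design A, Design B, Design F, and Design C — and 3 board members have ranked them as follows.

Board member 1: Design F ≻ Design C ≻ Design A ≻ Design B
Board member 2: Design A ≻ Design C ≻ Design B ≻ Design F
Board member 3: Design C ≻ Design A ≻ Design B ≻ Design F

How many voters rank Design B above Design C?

0

Ballots ranking Design B above Design C: 0.
Ballots ranking Design C above Design B: 3.
So 0 of 3 voters prefer Design B to Design C.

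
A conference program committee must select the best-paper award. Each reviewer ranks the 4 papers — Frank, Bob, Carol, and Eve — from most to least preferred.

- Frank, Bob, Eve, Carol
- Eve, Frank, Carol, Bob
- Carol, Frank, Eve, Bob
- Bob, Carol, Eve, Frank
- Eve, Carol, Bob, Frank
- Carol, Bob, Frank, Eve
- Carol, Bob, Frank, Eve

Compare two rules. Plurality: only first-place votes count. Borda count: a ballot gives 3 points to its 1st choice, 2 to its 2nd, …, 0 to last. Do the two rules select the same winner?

Yes

Plurality first-place counts: Frank 1, Bob 1, Carol 3, Eve 2 → Carol.
Borda totals: Frank 9, Bob 10, Carol 14, Eve 9 → Carol.
The two rules agree on Carol.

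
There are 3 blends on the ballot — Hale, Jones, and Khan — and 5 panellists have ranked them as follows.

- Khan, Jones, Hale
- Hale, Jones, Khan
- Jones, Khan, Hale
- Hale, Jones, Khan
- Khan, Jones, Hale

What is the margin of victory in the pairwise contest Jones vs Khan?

Ballots ranking Jones above Khan: 3.
Ballots ranking Khan above Jones: 2.
Jones wins 3–2, a margin of 1.

1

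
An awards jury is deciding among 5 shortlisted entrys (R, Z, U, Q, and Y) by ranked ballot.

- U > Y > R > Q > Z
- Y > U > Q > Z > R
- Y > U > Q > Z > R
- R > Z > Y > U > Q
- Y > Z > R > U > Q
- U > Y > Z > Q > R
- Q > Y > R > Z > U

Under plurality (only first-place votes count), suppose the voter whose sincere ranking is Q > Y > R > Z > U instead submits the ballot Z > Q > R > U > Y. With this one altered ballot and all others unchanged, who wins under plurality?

Y

First-place totals with the altered ballot: R 1, Z 1, U 2, Q 0, Y 3.
The winner is unchanged: still Y.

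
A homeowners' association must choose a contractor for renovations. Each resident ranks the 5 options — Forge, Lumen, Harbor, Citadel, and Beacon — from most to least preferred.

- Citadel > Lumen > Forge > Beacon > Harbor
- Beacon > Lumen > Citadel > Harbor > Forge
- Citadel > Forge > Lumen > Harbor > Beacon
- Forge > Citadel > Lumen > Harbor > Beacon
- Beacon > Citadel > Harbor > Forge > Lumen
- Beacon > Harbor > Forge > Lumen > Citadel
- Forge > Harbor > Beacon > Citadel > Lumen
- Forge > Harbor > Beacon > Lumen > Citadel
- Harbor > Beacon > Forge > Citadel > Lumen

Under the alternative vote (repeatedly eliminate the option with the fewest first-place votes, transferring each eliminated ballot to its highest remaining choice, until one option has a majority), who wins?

Round 1: Forge 3, Beacon 3, Citadel 2, Harbor 1, Lumen 0. Lumen has the fewest and is eliminated.
Round 2: Forge 3, Beacon 3, Citadel 2, Harbor 1. Harbor has the fewest and is eliminated.
Round 3: Beacon 4, Forge 3, Citadel 2. Citadel has the fewest and is eliminated.
Round 4: Forge 5, Beacon 4. Forge has a majority.

Forge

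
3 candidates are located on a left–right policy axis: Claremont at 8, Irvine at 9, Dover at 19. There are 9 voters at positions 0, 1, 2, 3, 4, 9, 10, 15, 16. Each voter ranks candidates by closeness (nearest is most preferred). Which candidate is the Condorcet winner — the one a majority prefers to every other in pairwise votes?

With single-peaked preferences on a line, the Condorcet winner is the candidate closest to the median voter.
The median voter (position 4) is closest to Claremont at 8.
Check: Claremont vs Dover — voters closer to Claremont: 7 of 9.

Claremont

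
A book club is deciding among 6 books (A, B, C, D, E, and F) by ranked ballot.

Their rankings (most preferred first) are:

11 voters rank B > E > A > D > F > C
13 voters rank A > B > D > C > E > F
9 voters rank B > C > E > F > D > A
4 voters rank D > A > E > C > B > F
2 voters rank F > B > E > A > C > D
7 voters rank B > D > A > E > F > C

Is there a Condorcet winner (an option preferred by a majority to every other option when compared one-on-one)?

Yes

Head-to-head results (46 voters total):
A vs B: B wins 29–17.
A vs C: A wins 37–9.
A vs D: A wins 26–20.
A vs E: A wins 24–22.
A vs F: A wins 35–11.
B vs C: B wins 42–4.
B vs D: B wins 42–4.
B vs E: B wins 42–4.
B vs F: B wins 44–2.
C vs D: D wins 35–11.
C vs E: E wins 24–22.
C vs F: C wins 26–20.
D vs E: D wins 24–22.
D vs F: D wins 35–11.
E vs F: E wins 44–2.
B beats each rival — A (29–17), C (42–4), D (42–4), E (42–4), F (44–2) — so B is the Condorcet winner.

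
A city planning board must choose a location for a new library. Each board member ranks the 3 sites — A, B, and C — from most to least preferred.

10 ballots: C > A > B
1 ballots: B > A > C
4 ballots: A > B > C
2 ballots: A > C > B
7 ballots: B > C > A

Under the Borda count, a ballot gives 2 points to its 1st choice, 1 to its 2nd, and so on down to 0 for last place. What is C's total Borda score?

29

Borda scores:
  A: 10·1 + 1 + 4·2 + 2·2 + 7·0 = 23
  B: 10·0 + 2 + 4·1 + 2·0 + 7·2 = 20
  C: 10·2 + 0 + 4·0 + 2·1 + 7·1 = 29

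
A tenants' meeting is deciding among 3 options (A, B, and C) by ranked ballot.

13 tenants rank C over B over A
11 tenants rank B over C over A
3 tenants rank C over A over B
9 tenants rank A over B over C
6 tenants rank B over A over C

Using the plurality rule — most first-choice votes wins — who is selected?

B

First-place vote totals:
  A: 9
  B: 17
  C: 16
B has the most first-place votes.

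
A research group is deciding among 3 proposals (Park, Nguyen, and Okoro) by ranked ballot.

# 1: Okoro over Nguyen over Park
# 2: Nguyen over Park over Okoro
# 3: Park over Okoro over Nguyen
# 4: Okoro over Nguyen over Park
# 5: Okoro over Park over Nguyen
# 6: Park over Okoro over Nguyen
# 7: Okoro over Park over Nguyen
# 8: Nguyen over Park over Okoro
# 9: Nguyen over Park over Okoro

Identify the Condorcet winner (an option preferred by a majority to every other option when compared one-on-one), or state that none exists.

There is no Condorcet winner

Head-to-head results (9 voters total):
Park vs Nguyen: Nguyen wins 5–4.
Park vs Okoro: Park wins 5–4.
Nguyen vs Okoro: Okoro wins 6–3.
No candidate beats all others: Park beats Okoro beats Nguyen beats Park, a majority cycle.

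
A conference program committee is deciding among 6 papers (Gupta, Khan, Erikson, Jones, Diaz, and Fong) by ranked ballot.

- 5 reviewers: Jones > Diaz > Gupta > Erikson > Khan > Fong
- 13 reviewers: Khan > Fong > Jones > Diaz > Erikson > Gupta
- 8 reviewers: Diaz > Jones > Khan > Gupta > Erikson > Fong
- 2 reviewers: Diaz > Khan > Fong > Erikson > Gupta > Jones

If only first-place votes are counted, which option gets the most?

Khan

First-place vote totals:
  Gupta: 0
  Khan: 13
  Erikson: 0
  Jones: 5
  Diaz: 10
  Fong: 0
Khan has the most first-place votes.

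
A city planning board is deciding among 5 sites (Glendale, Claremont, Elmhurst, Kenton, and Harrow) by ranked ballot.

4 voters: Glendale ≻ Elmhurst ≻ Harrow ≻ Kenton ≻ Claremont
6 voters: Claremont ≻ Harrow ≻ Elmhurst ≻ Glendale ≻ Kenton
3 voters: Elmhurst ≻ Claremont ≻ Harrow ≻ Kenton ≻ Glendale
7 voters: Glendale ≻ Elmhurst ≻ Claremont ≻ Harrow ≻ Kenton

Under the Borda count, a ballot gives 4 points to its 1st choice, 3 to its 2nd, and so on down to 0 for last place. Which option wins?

Elmhurst

Borda scores:
  Glendale: 4·4 + 6·1 + 3·0 + 7·4 = 50
  Claremont: 4·0 + 6·4 + 3·3 + 7·2 = 47
  Elmhurst: 4·3 + 6·2 + 3·4 + 7·3 = 57
  Kenton: 4·1 + 6·0 + 3·1 + 7·0 = 7
  Harrow: 4·2 + 6·3 + 3·2 + 7·1 = 39
Elmhurst has the highest total.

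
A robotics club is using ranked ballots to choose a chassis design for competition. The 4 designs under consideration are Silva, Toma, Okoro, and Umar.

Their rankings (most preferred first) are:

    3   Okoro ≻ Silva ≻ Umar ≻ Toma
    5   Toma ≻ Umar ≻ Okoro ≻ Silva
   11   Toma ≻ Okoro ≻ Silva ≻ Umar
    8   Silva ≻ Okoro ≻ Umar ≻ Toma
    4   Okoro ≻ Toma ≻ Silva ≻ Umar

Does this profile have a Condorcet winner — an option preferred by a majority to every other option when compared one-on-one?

Yes

Head-to-head results (31 voters total):
Silva vs Toma: Toma wins 20–11.
Silva vs Okoro: Okoro wins 23–8.
Silva vs Umar: Silva wins 26–5.
Toma vs Okoro: Toma wins 16–15.
Toma vs Umar: Toma wins 20–11.
Okoro vs Umar: Okoro wins 26–5.
Toma beats each rival — Silva (20–11), Okoro (16–15), Umar (20–11) — so Toma is the Condorcet winner.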